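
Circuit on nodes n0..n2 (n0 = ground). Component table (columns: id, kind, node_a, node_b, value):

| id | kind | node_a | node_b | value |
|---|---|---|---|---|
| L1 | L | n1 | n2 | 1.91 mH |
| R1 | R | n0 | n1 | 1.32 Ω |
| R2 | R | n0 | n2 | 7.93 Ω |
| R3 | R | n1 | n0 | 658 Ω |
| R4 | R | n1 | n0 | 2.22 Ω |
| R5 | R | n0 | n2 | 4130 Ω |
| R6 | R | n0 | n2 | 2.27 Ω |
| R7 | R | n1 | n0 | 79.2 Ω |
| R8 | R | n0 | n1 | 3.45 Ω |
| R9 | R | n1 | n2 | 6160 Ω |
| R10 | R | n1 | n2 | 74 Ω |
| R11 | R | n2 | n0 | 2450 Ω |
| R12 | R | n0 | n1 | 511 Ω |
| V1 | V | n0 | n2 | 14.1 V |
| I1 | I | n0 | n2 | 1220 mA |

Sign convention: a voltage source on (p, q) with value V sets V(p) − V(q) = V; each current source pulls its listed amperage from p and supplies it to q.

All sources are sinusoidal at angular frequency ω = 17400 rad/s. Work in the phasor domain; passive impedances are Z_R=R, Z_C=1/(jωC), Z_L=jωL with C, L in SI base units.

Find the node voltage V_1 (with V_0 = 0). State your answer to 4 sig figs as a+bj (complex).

-0.1316+0.2751j V

Element admittances at ω=17400 rad/s:
  Y(L1) = 0.000-0.03009j S between n1,n2
  Y(R1) = 0.7576+0.000j S between n0,n1
  Y(R2) = 0.1261+0.000j S between n0,n2
  Y(R3) = 0.001520+0.000j S between n1,n0
  Y(R4) = 0.4505+0.000j S between n1,n0
  Y(R5) = 0.0002421+0.000j S between n0,n2
  Y(R6) = 0.4405+0.000j S between n0,n2
  Y(R7) = 0.01263+0.000j S between n1,n0
  Y(R8) = 0.2899+0.000j S between n0,n1
  Y(R9) = 0.0001623+0.000j S between n1,n2
  Y(R10) = 0.01351+0.000j S between n1,n2
  Y(R11) = 0.0004082+0.000j S between n2,n0
  Y(R12) = 0.001957+0.000j S between n0,n1
  V1: constraint V(n0)−V(n2) = 14.1
  I1: injects 1.22 A into n2 (from n0)
Assemble and solve the 3×3 MNA system:
  V(n1)=-0.1316+0.2751j  V(n2)=-14.10+0.000j
  i(V1)=-9.418+0.4165j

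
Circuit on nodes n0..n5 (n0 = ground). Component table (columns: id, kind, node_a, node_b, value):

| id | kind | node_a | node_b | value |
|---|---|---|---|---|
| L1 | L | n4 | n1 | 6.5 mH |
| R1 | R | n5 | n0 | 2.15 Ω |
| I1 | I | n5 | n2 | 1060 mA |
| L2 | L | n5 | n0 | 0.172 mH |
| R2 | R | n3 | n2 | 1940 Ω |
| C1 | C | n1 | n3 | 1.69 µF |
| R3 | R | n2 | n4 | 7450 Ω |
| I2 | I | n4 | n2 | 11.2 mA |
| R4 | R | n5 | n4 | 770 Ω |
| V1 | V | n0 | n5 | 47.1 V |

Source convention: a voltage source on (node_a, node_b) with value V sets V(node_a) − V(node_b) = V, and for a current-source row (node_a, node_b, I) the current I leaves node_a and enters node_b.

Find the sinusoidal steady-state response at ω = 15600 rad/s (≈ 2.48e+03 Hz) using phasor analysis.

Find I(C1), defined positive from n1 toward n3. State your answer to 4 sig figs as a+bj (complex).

-0.8498+0.005744j A

MNA unknowns: 5 node voltages V₁..V_5 plus 1 source current (V1)
L1: Y=0.000-0.009862j on G[4,1]
R1: Y=0.4651+0.000j on G[5,0]
I1: z[5]−=1.06, z[2]+=1.06
L2: Y=0.000-0.3727j on G[5,0]
R2: Y=0.0005155+0.000j on G[3,2]
C1: Y=0.000+0.02636j on G[1,3]
R3: Y=0.0001342+0.000j on G[2,4]
I2: z[4]−=0.0112, z[2]+=0.0112
R4: Y=0.001299+0.000j on G[5,4]
V1: row V0−V5=47.1, i_V1 at 0,5
solve → V1=769.7+86.17j, V2=2418+42.80j, V3=769.5+53.94j, V4=769.1+0.000j, V5=-47.10+0.000j
aux → i_V1=-21.91+17.55j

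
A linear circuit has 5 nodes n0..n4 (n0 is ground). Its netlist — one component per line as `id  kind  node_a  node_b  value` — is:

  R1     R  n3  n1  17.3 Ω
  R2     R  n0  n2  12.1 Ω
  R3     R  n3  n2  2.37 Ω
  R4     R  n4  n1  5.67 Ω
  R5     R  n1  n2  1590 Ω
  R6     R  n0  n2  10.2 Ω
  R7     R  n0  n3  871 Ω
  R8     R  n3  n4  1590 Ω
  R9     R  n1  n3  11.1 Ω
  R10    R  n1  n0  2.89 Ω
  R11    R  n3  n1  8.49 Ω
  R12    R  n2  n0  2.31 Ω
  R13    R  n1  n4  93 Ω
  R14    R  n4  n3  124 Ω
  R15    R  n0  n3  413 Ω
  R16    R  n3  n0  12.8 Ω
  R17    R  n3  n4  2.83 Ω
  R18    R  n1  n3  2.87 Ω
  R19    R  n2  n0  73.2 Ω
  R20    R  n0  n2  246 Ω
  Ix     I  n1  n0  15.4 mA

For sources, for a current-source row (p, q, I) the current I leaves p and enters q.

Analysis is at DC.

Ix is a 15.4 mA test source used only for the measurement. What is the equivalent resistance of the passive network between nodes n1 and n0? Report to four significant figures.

Apply KCL at each of the 4 non-ground nodes and solve the resulting linear system.
Node n1: branches {R1, R4, R5, R9, R10, R11, R13, R18, Ix} → V_1 = -0.02671
Node n2: branches {R2, R3, R5, R6, R12, R19, R20} → V_2 = -0.007375
Node n3: branches {R1, R3, R7, R8, R9, R11, R14, R15, R16, R17, R18} → V_3 = -0.01838
Node n4: branches {R4, R8, R13, R14, R17} → V_4 = -0.02122

R_eq = 1.735 Ω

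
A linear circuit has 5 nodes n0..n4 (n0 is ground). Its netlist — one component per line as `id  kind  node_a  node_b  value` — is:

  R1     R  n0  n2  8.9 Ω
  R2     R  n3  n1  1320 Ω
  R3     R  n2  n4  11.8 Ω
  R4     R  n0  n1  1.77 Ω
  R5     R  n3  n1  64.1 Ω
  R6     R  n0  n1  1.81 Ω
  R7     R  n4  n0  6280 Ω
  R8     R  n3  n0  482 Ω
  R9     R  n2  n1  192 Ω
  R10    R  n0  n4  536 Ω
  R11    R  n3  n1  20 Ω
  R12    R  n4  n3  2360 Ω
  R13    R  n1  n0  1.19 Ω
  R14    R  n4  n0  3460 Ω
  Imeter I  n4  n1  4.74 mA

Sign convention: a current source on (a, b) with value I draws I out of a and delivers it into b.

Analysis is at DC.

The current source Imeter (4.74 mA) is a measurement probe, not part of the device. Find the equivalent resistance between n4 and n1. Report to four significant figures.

R_eq = 19.70 Ω

Element admittances at DC:
  Y(R1) = 0.1124 S between n0,n2
  Y(R2) = 0.0007576 S between n3,n1
  Y(R3) = 0.08475 S between n2,n4
  Y(R4) = 0.5650 S between n0,n1
  Y(R5) = 0.01560 S between n3,n1
  Y(R6) = 0.5525 S between n0,n1
  Y(R7) = 0.0001592 S between n4,n0
  Y(R8) = 0.002075 S between n3,n0
  Y(R9) = 0.005208 S between n2,n1
  Y(R10) = 0.001866 S between n0,n4
  Y(R11) = 0.05000 S between n3,n1
  Y(R12) = 0.0004237 S between n4,n3
  Y(R13) = 0.8403 S between n1,n0
  Y(R14) = 0.0002890 S between n4,n0
  Imeter: injects 0.00474 A into n1 (from n4)
Assemble and solve the 4×4 MNA system:
  V(n1)=0.002292  V(n2)=-0.03809  V(n3)=0.001648  V(n4)=-0.09107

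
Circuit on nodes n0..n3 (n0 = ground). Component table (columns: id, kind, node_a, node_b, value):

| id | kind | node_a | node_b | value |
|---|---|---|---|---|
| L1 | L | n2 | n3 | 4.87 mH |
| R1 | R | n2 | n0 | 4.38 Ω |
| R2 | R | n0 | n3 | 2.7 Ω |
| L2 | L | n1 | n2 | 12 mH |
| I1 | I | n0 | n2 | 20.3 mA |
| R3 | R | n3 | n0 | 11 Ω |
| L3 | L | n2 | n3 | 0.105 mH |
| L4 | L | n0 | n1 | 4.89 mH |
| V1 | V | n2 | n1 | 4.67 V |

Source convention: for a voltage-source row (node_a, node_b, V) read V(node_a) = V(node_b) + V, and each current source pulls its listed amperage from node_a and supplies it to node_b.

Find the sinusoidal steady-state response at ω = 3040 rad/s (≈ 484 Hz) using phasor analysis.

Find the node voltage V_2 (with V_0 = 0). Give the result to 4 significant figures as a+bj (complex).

MNA unknowns: 3 node voltages V₁..V_3 plus 1 source current (V1)
L1: Y=0.000-0.06755j on G[2,3]
R1: Y=0.2283+0.000j on G[2,0]
R2: Y=0.3704+0.000j on G[0,3]
L2: Y=0.000-0.02741j on G[1,2]
I1: z[0]−=0.0203, z[2]+=0.0203
R3: Y=0.09091+0.000j on G[3,0]
L3: Y=0.000-3.133j on G[2,3]
L4: Y=0.000-0.06727j on G[0,1]
V1: row V2−V1=4.67, i_V1 at 2,1
solve → V1=-4.555-0.4394j, V2=0.1154-0.4394j, V3=0.05098-0.4467j
aux → i_V1=-0.02956+0.4344j

0.1154-0.4394j V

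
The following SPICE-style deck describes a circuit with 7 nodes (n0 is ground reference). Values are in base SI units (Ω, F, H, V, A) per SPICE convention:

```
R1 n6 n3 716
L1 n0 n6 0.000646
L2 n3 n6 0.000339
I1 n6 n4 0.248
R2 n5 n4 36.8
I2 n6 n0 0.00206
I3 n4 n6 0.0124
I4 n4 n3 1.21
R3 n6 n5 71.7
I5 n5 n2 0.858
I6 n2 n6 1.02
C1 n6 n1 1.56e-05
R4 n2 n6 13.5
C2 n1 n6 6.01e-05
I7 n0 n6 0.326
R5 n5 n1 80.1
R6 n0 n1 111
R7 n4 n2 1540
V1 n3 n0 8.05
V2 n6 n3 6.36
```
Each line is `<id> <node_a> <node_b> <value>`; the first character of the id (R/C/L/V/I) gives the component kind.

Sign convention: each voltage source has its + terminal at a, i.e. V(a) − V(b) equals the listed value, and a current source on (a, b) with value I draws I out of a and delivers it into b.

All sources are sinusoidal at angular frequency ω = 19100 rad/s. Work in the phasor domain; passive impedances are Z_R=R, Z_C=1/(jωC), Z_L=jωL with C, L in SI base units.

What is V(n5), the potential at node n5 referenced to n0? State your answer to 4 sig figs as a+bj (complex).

-52.53+0.3080j V

Apply KCL at each of the 6 non-ground nodes and solve the resulting linear system.
Node n1: branches {C1, C2, R5, R6} → V_1 = 14.40+0.6676j
Node n2: branches {I5, I6, R4, R7} → V_2 = 11.37+0.002615j
Node n3: branches {R1, L2, I4, V1, V2} → V_3 = 8.050+0.000j
Node n4: branches {I1, R2, I3, I4, R7} → V_4 = -86.06+0.3009j
Node n5: branches {R2, R3, I5, R5} → V_5 = -52.53+0.3080j
Node n6: branches {R1, L1, L2, I1, I2, I3, R3, I6, C1, R4, C2, I7, V2} → V_6 = 14.41+0.000j
Source currents: i(V1)=0.1942+1.162j, i(V2)=-1.025+2.144j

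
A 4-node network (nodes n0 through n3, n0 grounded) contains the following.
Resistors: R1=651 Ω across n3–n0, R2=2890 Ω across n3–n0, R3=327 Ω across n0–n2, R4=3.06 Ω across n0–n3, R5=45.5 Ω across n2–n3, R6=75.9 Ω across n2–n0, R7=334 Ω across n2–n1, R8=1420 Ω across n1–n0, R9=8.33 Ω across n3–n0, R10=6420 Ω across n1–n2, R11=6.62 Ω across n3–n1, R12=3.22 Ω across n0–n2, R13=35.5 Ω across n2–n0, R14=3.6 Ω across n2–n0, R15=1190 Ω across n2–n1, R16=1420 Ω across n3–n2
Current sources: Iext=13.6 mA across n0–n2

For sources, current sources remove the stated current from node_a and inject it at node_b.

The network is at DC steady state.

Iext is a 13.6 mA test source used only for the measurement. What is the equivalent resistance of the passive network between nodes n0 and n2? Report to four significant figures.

Apply KCL at each of the 3 non-ground nodes and solve the resulting linear system.
Node n1: branches {R7, R8, R10, R11, R15} → V_1 = 0.001648
Node n2: branches {R3, R5, R6, R7, R10, R12, R13, R14, R15, R16, Iext} → V_2 = 0.02067
Node n3: branches {R1, R2, R4, R5, R9, R11, R16} → V_3 = 0.001153

R_eq = 1.520 Ω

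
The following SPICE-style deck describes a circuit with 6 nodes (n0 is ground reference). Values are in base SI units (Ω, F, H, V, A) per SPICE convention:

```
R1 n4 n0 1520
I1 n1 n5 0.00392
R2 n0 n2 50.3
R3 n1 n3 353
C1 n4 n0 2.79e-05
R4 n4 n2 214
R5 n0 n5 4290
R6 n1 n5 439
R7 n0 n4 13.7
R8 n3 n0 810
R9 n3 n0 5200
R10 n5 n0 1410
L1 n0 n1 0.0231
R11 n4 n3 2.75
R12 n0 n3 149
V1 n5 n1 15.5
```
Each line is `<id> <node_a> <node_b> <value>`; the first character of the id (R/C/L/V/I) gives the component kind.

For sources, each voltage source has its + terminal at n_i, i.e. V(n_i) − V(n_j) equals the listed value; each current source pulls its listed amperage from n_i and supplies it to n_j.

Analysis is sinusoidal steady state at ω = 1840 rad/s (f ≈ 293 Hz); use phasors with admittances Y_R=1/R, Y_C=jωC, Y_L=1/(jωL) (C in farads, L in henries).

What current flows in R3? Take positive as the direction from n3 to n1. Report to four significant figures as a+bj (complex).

0.0002392+0.001671j A

MNA unknowns: 5 node voltages V₁..V_5 plus 1 source current (V1)
R1: Y=0.0006579+0.000j on G[4,0]
I1: z[1]−=0.00392, z[5]+=0.00392
R2: Y=0.01988+0.000j on G[0,2]
R3: Y=0.002833+0.000j on G[1,3]
C1: Y=0.000+0.05134j on G[4,0]
R4: Y=0.004673+0.000j on G[4,2]
R5: Y=0.0002331+0.000j on G[0,5]
R6: Y=0.002278+0.000j on G[1,5]
R7: Y=0.07299+0.000j on G[0,4]
R8: Y=0.001235+0.000j on G[3,0]
R9: Y=0.0001923+0.000j on G[3,0]
R10: Y=0.0007092+0.000j on G[5,0]
L1: Y=0.000-0.02353j on G[0,1]
R11: Y=0.3636+0.000j on G[4,3]
R12: Y=0.006711+0.000j on G[0,3]
V1: row V5−V1=15.5, i_V1 at 5,1
solve → V1=-0.09532-0.6068j, V2=-0.001991-0.002445j, V3=-0.01088-0.01706j, V4=-0.01046-0.01285j, V5=15.40-0.6068j
aux → i_V1=-0.04590+0.0005718j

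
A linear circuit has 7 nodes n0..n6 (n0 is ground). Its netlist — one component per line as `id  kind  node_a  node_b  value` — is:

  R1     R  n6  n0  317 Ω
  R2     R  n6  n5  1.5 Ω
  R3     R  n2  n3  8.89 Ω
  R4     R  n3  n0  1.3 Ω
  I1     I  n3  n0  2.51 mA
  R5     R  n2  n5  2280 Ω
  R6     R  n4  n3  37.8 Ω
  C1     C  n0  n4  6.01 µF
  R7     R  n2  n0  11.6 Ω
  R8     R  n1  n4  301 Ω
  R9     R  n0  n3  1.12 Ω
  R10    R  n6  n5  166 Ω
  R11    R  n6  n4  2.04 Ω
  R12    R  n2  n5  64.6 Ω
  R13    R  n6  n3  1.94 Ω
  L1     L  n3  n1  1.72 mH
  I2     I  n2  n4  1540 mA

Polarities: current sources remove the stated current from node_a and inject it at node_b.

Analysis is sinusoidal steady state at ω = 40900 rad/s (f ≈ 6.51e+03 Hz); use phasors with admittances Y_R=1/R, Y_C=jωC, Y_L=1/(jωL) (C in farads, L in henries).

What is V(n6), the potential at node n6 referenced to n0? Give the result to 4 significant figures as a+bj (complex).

1.200-1.531j V

MNA unknowns: 6 node voltages V₁..V_6
R1: Y=0.003155+0.000j on G[6,0]
R2: Y=0.6667+0.000j on G[6,5]
R3: Y=0.1125+0.000j on G[2,3]
R4: Y=0.7692+0.000j on G[3,0]
I1: z[3]−=0.00251, z[0]+=0.00251
R5: Y=0.0004386+0.000j on G[2,5]
R6: Y=0.02646+0.000j on G[4,3]
C1: Y=0.000+0.2458j on G[0,4]
R7: Y=0.08621+0.000j on G[2,0]
R8: Y=0.003322+0.000j on G[1,4]
R9: Y=0.8929+0.000j on G[0,3]
R10: Y=0.006024+0.000j on G[6,5]
R11: Y=0.4902+0.000j on G[6,4]
R12: Y=0.01548+0.000j on G[2,5]
R13: Y=0.5155+0.000j on G[6,3]
L1: Y=0.000-0.01422j on G[3,1]
I2: z[2]−=1.54, z[4]+=1.54
solve → V1=0.6301+0.1108j, V2=-7.125-0.3170j, V3=-0.04510-0.3920j, V4=2.782-2.778j, V5=1.008-1.503j, V6=1.200-1.531j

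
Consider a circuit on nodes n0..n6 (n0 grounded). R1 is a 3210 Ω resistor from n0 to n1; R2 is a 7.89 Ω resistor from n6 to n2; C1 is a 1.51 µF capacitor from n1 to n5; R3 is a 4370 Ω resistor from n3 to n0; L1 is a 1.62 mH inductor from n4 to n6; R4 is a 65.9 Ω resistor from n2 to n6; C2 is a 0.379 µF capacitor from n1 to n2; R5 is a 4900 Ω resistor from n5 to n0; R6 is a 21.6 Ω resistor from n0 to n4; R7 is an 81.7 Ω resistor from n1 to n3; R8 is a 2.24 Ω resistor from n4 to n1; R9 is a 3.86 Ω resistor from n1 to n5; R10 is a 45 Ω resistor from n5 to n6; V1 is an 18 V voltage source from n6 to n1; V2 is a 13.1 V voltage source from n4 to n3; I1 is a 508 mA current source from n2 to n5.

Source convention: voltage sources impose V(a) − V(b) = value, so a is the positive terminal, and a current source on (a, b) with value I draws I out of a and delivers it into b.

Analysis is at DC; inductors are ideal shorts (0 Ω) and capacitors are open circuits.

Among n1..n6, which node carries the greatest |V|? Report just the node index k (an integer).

1

Apply KCL at each of the 6 non-ground nodes and solve the resulting linear system.
Node n1: branches {R1, C1, C2, R7, R8, R9, V1} → V_1 = -17.75
Node n2: branches {R2, R4, C2, I1} → V_2 = -3.333
Node n3: branches {R3, R7, V2} → V_3 = -12.85
Node n4: branches {L1, R6, R8, V2} → V_4 = 0.2470
Node n5: branches {C1, R5, R9, R10, I1} → V_5 = -14.51
Node n6: branches {R2, L1, R4, R10, V1} → V_6 = 0.2470
Source currents: i(L1)=-8.104, i(V1)=-8.940, i(V2)=0.05703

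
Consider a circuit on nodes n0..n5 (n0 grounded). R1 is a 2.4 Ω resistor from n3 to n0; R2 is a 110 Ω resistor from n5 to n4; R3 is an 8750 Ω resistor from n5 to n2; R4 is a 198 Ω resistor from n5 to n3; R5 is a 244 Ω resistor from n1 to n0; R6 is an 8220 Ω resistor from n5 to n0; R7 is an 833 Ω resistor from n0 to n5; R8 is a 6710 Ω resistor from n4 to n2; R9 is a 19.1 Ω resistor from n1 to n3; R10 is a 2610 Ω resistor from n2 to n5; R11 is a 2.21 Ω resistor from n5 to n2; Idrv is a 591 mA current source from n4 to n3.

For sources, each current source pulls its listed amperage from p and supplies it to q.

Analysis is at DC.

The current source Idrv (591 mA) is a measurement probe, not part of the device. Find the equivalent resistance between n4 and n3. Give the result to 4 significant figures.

Apply KCL at each of the 5 non-ground nodes and solve the resulting linear system.
Node n1: branches {R5, R9} → V_1 = 0.2698
Node n2: branches {R3, R8, R10, R11} → V_2 = -92.53
Node n3: branches {R1, R4, R9, Idrv} → V_3 = 0.2909
Node n4: branches {R2, R8, Idrv} → V_4 = -156.5
Node n5: branches {R2, R3, R4, R6, R7, R10, R11} → V_5 = -92.51

R_eq = 265.2 Ω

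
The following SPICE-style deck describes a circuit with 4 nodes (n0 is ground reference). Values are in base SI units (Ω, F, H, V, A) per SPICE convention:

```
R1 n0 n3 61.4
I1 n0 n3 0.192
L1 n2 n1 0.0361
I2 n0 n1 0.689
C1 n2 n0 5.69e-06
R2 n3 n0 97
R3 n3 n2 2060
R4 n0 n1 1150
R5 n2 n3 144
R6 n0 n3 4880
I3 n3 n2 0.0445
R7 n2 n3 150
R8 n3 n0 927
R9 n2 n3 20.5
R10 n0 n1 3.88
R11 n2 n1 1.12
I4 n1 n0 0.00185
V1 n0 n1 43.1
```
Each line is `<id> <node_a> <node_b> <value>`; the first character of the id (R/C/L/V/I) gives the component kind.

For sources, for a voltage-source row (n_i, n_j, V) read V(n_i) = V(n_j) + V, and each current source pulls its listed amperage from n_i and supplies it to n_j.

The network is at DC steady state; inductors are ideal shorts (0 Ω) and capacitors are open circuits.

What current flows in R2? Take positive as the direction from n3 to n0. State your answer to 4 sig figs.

Element admittances at DC:
  Y(R1) = 0.01629 S between n0,n3
  I1: injects 0.192 A into n3 (from n0)
  L1: short n2↔n1 (DC inductor)
  I2: injects 0.689 A into n1 (from n0)
  Y(C1) = 0.000 S between n2,n0
  Y(R2) = 0.01031 S between n3,n0
  Y(R3) = 0.0004854 S between n3,n2
  Y(R4) = 0.0008696 S between n0,n1
  Y(R5) = 0.006944 S between n2,n3
  Y(R6) = 0.0002049 S between n0,n3
  I3: injects 0.0445 A into n2 (from n3)
  Y(R7) = 0.006667 S between n2,n3
  Y(R8) = 0.001079 S between n3,n0
  Y(R9) = 0.04878 S between n2,n3
  Y(R10) = 0.2577 S between n0,n1
  Y(R11) = 0.8929 S between n2,n1
  I4: injects 0.00185 A into n0 (from n1)
  V1: constraint V(n0)−V(n1) = 43.1
Assemble and solve the 5×5 MNA system:
  V(n1)=-43.10  V(n2)=-43.10  V(n3)=-28.23
  i(L1)=0.9792  i(V1)=-12.81

-0.2911 A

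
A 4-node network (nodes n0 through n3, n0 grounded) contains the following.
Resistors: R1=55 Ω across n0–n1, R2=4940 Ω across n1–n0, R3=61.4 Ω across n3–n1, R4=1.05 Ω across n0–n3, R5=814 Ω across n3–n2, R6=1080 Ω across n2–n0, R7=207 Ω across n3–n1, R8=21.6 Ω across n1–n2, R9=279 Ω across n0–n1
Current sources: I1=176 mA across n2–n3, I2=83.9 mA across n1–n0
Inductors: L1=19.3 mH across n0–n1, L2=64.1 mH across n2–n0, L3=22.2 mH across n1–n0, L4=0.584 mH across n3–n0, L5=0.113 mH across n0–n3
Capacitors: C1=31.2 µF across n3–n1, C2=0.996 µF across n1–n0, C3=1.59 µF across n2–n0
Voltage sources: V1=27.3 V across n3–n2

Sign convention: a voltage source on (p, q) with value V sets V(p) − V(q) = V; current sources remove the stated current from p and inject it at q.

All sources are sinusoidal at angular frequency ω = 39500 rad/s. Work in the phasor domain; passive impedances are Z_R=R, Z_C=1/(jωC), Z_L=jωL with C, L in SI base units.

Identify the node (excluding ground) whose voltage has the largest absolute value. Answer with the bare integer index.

2

MNA unknowns: 3 node voltages V₁..V_3 plus 1 source current (V1)
R1: Y=0.01818+0.000j on G[0,1]
I1: z[2]−=0.176, z[3]+=0.176
I2: z[1]−=0.0839, z[0]+=0.0839
L1: Y=0.000-0.001312j on G[0,1]
R2: Y=0.0002024+0.000j on G[1,0]
C1: Y=0.000+1.232j on G[3,1]
L2: Y=0.000-0.0003950j on G[2,0]
R3: Y=0.01629+0.000j on G[3,1]
C2: Y=0.000+0.03934j on G[1,0]
R4: Y=0.9524+0.000j on G[0,3]
L3: Y=0.000-0.001140j on G[1,0]
R5: Y=0.001229+0.000j on G[3,2]
L4: Y=0.000-0.04335j on G[3,0]
L5: Y=0.000-0.2240j on G[0,3]
R6: Y=0.0009259+0.000j on G[2,0]
R7: Y=0.004831+0.000j on G[3,1]
C3: Y=0.000+0.06280j on G[2,0]
R8: Y=0.04630+0.000j on G[1,2]
R9: Y=0.003584+0.000j on G[0,1]
V1: row V3−V2=27.3, i_V1 at 3,2
solve → V1=-0.3993+2.676j, V2=-27.61+1.675j, V3=-0.3088+1.675j
aux → i_V1=-1.247-1.768j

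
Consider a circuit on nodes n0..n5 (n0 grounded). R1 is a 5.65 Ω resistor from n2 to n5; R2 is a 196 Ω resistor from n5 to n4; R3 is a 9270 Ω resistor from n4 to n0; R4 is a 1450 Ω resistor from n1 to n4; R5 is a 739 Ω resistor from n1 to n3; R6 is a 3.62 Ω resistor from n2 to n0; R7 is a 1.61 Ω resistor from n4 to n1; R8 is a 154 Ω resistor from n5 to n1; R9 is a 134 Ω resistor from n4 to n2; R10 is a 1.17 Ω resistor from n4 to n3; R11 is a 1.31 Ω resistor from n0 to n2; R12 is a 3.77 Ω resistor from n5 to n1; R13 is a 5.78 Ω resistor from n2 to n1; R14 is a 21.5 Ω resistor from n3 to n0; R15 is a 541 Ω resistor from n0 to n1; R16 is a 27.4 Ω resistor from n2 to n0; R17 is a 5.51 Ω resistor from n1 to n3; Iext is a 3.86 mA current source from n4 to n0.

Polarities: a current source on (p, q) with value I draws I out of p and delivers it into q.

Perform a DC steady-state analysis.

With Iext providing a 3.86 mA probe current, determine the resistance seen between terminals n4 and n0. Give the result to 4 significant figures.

Apply KCL at each of the 5 non-ground nodes and solve the resulting linear system.
Node n1: branches {R4, R5, R7, R8, R12, R13, R15, R17} → V_1 = -0.01344
Node n2: branches {R1, R6, R9, R11, R13, R16} → V_2 = -0.002870
Node n3: branches {R5, R10, R14, R17} → V_3 = -0.01603
Node n4: branches {R2, R3, R4, R7, R9, R10, Iext} → V_4 = -0.01745
Node n5: branches {R1, R2, R8, R12} → V_5 = -0.009365

R_eq = 4.521 Ω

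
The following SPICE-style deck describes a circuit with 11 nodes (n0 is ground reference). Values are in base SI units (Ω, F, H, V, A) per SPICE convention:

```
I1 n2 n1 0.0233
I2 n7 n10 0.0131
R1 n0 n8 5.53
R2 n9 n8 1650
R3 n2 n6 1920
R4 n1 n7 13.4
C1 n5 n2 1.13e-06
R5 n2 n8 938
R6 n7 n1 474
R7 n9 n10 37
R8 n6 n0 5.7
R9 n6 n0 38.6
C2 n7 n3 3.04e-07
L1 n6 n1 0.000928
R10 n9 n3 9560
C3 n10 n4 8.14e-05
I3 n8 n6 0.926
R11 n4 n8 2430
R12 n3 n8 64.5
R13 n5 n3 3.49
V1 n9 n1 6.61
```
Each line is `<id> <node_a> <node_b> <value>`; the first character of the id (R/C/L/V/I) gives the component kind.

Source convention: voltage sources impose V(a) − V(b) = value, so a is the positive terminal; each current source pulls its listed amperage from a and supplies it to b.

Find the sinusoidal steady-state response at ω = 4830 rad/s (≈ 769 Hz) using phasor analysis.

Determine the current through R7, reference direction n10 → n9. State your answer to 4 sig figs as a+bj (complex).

Element admittances at ω=4830 rad/s:
  I1: injects 0.0233 A into n1 (from n2)
  I2: injects 0.0131 A into n10 (from n7)
  Y(R1) = 0.1808+0.000j S between n0,n8
  Y(R2) = 0.0006061+0.000j S between n9,n8
  Y(R3) = 0.0005208+0.000j S between n2,n6
  Y(R4) = 0.07463+0.000j S between n1,n7
  Y(C1) = 0.000+0.005458j S between n5,n2
  Y(R5) = 0.001066+0.000j S between n2,n8
  Y(R6) = 0.002110+0.000j S between n7,n1
  Y(R7) = 0.02703+0.000j S between n9,n10
  Y(R8) = 0.1754+0.000j S between n6,n0
  Y(R9) = 0.02591+0.000j S between n6,n0
  Y(C2) = 0.000+0.001468j S between n7,n3
  Y(L1) = 0.000-0.2231j S between n6,n1
  Y(R10) = 0.0001046+0.000j S between n9,n3
  Y(C3) = 0.000+0.3932j S between n10,n4
  I3: injects 0.926 A into n6 (from n8)
  Y(R11) = 0.0004115+0.000j S between n4,n8
  Y(R12) = 0.01550+0.000j S between n3,n8
  Y(R13) = 0.2865+0.000j S between n5,n3
  V1: constraint V(n9)−V(n1) = 6.61
Assemble and solve the 11×11 MNA system:
  V(n1)=4.653-0.05026j  V(n2)=-6.948+3.484j  V(n3)=-5.890+0.6946j  V(n4)=11.50-0.03130j  V(n5)=-5.943+0.6754j  V(n6)=4.586-0.06536j  V(n7)=4.464-0.2484j  V(n8)=-5.106+0.07277j  V(n9)=11.26-0.05026j  V(n10)=11.50-0.04868j
  i(V1)=-0.005447+0.0001953j

0.006268+4.283e-05j A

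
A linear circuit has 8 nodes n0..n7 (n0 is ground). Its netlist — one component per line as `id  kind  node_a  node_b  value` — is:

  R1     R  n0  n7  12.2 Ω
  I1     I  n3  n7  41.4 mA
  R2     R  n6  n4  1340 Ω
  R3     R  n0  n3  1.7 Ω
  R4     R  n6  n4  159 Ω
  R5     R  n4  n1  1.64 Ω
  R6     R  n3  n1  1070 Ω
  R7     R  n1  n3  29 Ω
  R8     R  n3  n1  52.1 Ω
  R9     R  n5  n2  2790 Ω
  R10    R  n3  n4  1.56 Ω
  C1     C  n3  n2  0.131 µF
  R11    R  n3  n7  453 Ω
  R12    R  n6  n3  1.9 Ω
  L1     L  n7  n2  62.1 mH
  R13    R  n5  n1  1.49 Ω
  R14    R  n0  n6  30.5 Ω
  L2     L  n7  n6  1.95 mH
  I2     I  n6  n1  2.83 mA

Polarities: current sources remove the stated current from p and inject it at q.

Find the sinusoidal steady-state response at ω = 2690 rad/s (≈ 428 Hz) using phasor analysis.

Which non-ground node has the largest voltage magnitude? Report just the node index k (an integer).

Element admittances at ω=2690 rad/s:
  Y(R1) = 0.08197+0.000j S between n0,n7
  I1: injects 0.0414 A into n7 (from n3)
  Y(R2) = 0.0007463+0.000j S between n6,n4
  Y(R3) = 0.5882+0.000j S between n0,n3
  Y(R4) = 0.006289+0.000j S between n6,n4
  Y(R5) = 0.6098+0.000j S between n4,n1
  Y(R6) = 0.0009346+0.000j S between n3,n1
  Y(R7) = 0.03448+0.000j S between n1,n3
  Y(R8) = 0.01919+0.000j S between n3,n1
  Y(R9) = 0.0003584+0.000j S between n5,n2
  Y(R10) = 0.6410+0.000j S between n3,n4
  Y(C1) = 0.000+0.0003524j S between n3,n2
  Y(R11) = 0.002208+0.000j S between n3,n7
  Y(R12) = 0.5263+0.000j S between n6,n3
  Y(L1) = 0.000-0.005986j S between n7,n2
  Y(R13) = 0.6711+0.000j S between n5,n1
  Y(R14) = 0.03279+0.000j S between n0,n6
  Y(L2) = 0.000-0.1906j S between n7,n6
  I2: injects 0.00283 A into n1 (from n6)
Assemble and solve the 7×7 MNA system:
  V(n1)=-0.007683-0.01703j  V(n2)=0.1164+0.1383j  V(n3)=-0.01598-0.01700j  V(n4)=-0.01165-0.01712j  V(n5)=-0.007617-0.01694j  V(n6)=0.03831-0.03657j  V(n7)=0.09936+0.1366j

2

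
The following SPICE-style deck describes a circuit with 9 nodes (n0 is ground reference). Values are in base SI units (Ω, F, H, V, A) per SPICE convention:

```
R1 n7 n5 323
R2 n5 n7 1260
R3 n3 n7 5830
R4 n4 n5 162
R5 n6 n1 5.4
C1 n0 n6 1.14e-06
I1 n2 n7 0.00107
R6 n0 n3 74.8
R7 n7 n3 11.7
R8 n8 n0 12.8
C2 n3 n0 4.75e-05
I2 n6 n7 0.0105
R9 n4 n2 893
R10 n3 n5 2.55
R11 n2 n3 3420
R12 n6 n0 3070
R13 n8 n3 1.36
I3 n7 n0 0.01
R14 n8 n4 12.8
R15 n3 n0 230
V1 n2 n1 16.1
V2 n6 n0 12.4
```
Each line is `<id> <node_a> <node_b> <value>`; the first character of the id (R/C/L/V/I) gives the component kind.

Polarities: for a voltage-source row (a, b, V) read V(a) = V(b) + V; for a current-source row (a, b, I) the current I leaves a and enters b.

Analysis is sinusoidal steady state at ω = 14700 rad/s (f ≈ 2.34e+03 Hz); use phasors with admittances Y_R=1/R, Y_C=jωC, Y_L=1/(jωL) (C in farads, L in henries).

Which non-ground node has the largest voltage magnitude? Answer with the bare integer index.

Apply KCL at each of the 8 non-ground nodes and solve the resulting linear system.
Node n1: branches {R5, V1} → V_1 = 12.18-0.0003755j
Node n2: branches {I1, R9, R11, V1} → V_2 = 28.28-0.0003755j
Node n3: branches {R3, R6, R7, C2, R10, R11, R13, R15} → V_3 = 0.006923-0.05395j
Node n4: branches {R4, R9, R14} → V_4 = 0.4098-0.04848j
Node n5: branches {R1, R2, R4, R10} → V_5 = 0.01328-0.05387j
Node n6: branches {R5, C1, I2, R12, V2} → V_6 = 12.40+0.000j
Node n7: branches {R1, R2, R3, I1, R7, I2, I3} → V_7 = 0.02473-0.05395j
Node n8: branches {R8, R13, R14} → V_8 = 0.04162-0.04875j
Source currents: i(V1)=-0.04055-6.954e-05j, i(V2)=-0.05509-0.2079j

2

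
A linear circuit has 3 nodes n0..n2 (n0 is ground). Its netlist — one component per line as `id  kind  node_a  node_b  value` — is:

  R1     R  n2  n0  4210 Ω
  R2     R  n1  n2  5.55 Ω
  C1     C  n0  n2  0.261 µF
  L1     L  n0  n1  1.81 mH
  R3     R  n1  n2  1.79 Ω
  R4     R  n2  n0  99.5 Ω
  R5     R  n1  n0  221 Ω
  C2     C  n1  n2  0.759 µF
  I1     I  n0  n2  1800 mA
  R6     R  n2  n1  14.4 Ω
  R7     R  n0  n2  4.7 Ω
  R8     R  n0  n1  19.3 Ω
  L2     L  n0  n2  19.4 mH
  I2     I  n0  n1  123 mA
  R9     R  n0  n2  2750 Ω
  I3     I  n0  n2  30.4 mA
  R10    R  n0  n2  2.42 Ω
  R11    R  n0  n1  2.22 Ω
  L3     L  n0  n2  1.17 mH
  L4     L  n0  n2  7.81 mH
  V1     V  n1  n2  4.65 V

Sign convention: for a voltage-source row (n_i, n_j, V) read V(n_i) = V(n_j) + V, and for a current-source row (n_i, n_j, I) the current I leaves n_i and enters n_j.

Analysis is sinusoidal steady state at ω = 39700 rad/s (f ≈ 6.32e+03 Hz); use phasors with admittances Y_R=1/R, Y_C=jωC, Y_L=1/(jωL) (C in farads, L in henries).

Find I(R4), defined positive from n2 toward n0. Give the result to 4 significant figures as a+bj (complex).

-0.003556+0.0004767j A

Apply KCL at each of the 2 non-ground nodes and solve the resulting linear system.
Node n1: branches {R2, L1, R3, R5, C2, R6, R8, I2, R11, V1} → V_1 = 4.296+0.04743j
Node n2: branches {R1, R2, C1, R3, R4, C2, I1, R6, R7, L2, R9, I3, R10, L3, L4, V1} → V_2 = -0.3538+0.04743j
Source currents: i(V1)=-5.813-0.1044j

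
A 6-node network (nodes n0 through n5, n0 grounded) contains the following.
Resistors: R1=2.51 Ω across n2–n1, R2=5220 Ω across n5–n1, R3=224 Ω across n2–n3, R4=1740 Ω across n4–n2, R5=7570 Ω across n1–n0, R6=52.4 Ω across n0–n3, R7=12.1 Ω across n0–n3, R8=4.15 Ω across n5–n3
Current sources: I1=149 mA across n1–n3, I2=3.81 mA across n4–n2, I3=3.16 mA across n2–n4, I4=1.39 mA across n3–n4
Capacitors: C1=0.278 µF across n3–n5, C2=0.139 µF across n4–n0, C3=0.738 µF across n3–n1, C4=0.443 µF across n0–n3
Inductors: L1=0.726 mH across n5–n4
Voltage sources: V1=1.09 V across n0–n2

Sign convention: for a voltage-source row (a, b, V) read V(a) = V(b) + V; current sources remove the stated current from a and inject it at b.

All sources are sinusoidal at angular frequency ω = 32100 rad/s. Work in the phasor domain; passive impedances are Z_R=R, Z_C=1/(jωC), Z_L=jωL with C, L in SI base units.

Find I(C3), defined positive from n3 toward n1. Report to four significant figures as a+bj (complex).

0.02037+0.05741j A

MNA unknowns: 5 node voltages V₁..V_5 plus 1 source current (V1)
R1: Y=0.3984+0.000j on G[2,1]
R2: Y=0.0001916+0.000j on G[5,1]
I1: z[1]−=0.149, z[3]+=0.149
R3: Y=0.004464+0.000j on G[2,3]
R4: Y=0.0005747+0.000j on G[4,2]
I2: z[4]−=0.00381, z[2]+=0.00381
C1: Y=0.000+0.008924j on G[3,5]
R5: Y=0.0001321+0.000j on G[1,0]
I3: z[2]−=0.00316, z[4]+=0.00316
R6: Y=0.01908+0.000j on G[0,3]
R7: Y=0.08264+0.000j on G[0,3]
R8: Y=0.2410+0.000j on G[5,3]
C2: Y=0.000+0.004462j on G[4,0]
C3: Y=0.000+0.02369j on G[3,1]
C4: Y=0.000+0.01422j on G[0,3]
L1: Y=0.000-0.04291j on G[5,4]
I4: z[3]−=0.00139, z[4]+=0.00139
V1: row V0−V2=1.09, i_V1 at 0,2
solve → V1=-1.411+0.1436j, V2=-1.090+0.000j, V3=1.012-0.7162j, V4=1.095-0.8315j, V5=0.9923-0.7330j
aux → i_V1=0.1167-0.05355j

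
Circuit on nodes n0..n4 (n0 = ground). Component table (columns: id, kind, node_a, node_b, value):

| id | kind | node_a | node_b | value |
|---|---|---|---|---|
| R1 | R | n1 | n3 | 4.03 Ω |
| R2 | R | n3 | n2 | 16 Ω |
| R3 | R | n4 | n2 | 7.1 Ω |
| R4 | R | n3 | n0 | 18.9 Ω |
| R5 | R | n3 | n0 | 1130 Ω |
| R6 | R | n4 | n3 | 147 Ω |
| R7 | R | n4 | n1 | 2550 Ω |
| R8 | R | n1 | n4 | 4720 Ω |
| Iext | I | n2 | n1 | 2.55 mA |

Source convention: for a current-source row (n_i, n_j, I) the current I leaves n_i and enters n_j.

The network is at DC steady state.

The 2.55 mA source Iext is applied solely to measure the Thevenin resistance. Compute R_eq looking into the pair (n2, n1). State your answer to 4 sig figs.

R_eq = 18.34 Ω

Element admittances at DC:
  Y(R1) = 0.2481 S between n1,n3
  Y(R2) = 0.06250 S between n3,n2
  Y(R3) = 0.1408 S between n4,n2
  Y(R4) = 0.05291 S between n3,n0
  Y(R5) = 0.0008850 S between n3,n0
  Y(R6) = 0.006803 S between n4,n3
  Y(R7) = 0.0003922 S between n4,n1
  Y(R8) = 0.0002119 S between n1,n4
  Iext: injects 0.00255 A into n1 (from n2)
Assemble and solve the 4×4 MNA system:
  V(n1)=0.01017  V(n2)=-0.03659  V(n3)=0.000  V(n4)=-0.03472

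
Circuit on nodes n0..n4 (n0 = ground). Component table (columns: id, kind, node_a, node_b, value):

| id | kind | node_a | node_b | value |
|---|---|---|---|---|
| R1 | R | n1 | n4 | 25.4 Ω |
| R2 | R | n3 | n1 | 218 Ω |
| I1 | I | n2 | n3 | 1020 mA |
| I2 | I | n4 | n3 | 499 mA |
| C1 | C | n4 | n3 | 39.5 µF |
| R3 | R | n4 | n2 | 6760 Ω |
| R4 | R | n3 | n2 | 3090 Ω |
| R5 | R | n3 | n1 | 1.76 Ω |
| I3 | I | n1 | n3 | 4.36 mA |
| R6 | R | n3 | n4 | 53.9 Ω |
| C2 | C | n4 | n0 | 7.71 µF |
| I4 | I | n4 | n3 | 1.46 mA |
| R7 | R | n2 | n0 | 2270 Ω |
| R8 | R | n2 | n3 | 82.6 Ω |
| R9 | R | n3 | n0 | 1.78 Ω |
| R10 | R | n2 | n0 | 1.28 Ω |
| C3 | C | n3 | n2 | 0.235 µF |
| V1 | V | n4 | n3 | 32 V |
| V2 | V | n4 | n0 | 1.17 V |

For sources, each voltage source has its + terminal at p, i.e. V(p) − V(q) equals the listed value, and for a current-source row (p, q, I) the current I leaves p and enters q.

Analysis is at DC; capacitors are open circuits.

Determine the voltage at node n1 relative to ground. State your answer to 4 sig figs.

-28.78 V

MNA unknowns: 4 node voltages V₁..V_4 plus 2 source currents (V1, V2)
R1: Y=0.03937 on G[1,4]
R2: Y=0.004587 on G[3,1]
I1: z[2]−=1.02, z[3]+=1.02
I2: z[4]−=0.499, z[3]+=0.499
C1: Y=0.000 on G[4,3]
R3: Y=0.0001479 on G[4,2]
R4: Y=0.0003236 on G[3,2]
R5: Y=0.5682 on G[3,1]
I3: z[1]−=0.00436, z[3]+=0.00436
R6: Y=0.01855 on G[3,4]
C2: Y=0.000 on G[4,0]
I4: z[4]−=0.00146, z[3]+=0.00146
R7: Y=0.0004405 on G[2,0]
R8: Y=0.01211 on G[2,3]
R9: Y=0.5618 on G[3,0]
R10: Y=0.7812 on G[2,0]
C3: Y=0.000 on G[3,2]
V1: row V4−V3=32, i_V1 at 4,3
V2: row V4−V0=1.17, i_V2 at 4,0
solve → V1=-28.78, V2=-1.766, V3=-30.83, V4=1.170
aux → i_V1=-20.97, i_V2=18.70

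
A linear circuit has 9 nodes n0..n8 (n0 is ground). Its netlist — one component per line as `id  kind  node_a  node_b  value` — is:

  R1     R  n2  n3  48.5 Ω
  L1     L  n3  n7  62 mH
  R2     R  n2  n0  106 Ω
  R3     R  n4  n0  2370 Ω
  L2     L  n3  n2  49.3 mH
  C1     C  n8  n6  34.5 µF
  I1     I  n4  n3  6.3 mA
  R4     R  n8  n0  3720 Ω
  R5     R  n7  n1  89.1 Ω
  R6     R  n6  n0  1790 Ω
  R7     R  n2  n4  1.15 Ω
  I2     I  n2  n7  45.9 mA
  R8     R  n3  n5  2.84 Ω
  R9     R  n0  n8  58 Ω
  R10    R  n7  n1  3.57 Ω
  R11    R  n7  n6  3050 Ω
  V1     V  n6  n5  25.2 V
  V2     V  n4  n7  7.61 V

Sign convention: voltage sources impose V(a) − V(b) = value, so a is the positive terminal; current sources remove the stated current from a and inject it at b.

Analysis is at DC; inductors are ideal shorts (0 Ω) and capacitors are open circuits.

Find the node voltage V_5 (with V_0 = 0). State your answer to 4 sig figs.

Apply KCL at each of the 8 non-ground nodes and solve the resulting linear system.
Node n1: branches {R5, R10} → V_1 = -1.657
Node n2: branches {R1, R2, L2, R7, I2} → V_2 = -1.657
Node n3: branches {R1, L1, L2, I1, R8} → V_3 = -1.657
Node n4: branches {R3, I1, R7, V2} → V_4 = 5.953
Node n5: branches {R8, V1} → V_5 = -1.718
Node n6: branches {C1, R6, R11, V1} → V_6 = 23.48
Node n7: branches {L1, R5, I2, R10, R11, V2} → V_7 = -1.657
Node n8: branches {C1, R4, R9} → V_8 = 0.000
Source currents: i(L1)=6.572, i(L2)=-6.587, i(V1)=-0.02136, i(V2)=-6.626

-1.718 V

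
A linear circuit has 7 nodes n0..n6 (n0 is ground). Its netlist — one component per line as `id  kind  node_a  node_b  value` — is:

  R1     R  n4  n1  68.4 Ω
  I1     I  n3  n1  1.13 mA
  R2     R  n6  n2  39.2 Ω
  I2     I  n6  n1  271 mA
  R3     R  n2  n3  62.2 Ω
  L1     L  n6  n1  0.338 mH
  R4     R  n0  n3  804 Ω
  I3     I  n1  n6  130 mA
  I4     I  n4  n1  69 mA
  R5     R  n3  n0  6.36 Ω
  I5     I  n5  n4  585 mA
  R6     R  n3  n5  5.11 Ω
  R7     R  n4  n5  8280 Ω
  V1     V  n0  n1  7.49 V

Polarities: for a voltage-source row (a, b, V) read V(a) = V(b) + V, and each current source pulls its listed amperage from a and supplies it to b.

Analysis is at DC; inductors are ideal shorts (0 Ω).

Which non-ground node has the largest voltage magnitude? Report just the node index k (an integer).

4

Element admittances at DC:
  Y(R1) = 0.01462 S between n4,n1
  I1: injects 0.00113 A into n1 (from n3)
  Y(R2) = 0.02551 S between n6,n2
  I2: injects 0.271 A into n1 (from n6)
  Y(R3) = 0.01608 S between n2,n3
  L1: short n6↔n1 (DC inductor)
  Y(R4) = 0.001244 S between n0,n3
  I3: injects 0.13 A into n6 (from n1)
  I4: injects 0.069 A into n1 (from n4)
  Y(R5) = 0.1572 S between n3,n0
  I5: injects 0.585 A into n4 (from n5)
  Y(R6) = 0.1957 S between n3,n5
  Y(R7) = 0.0001208 S between n4,n5
  V1: constraint V(n0)−V(n1) = 7.49
Assemble and solve the 8×8 MNA system:
  V(n1)=-7.490  V(n2)=-6.101  V(n3)=-3.896  V(n4)=27.52  V(n5)=-6.864  V(n6)=-7.490
  i(L1)=-0.1056  i(V1)=-0.6174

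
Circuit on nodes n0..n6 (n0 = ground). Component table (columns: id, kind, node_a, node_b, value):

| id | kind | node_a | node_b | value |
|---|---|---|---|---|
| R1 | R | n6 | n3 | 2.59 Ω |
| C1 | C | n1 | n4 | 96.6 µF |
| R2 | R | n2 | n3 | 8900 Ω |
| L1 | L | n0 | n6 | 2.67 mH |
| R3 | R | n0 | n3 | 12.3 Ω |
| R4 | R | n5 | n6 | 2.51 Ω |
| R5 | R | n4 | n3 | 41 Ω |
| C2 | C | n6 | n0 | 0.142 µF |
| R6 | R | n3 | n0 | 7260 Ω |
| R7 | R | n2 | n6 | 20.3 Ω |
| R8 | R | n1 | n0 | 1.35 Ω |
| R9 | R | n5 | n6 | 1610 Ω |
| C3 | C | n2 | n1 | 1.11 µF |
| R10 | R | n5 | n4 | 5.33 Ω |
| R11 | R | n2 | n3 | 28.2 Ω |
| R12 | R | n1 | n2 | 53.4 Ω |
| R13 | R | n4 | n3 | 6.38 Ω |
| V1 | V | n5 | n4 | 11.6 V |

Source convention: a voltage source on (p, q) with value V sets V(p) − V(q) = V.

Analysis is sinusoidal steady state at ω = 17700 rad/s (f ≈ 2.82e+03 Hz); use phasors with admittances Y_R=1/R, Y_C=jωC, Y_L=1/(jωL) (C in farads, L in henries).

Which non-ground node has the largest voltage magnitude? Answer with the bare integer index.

Apply KCL at each of the 6 non-ground nodes and solve the resulting linear system.
Node n1: branches {C1, R8, C3, R12} → V_1 = -0.5014+0.1514j
Node n2: branches {R2, R7, C3, R11, R12} → V_2 = 4.925-0.6282j
Node n3: branches {R1, R2, R3, R5, R6, R11, R13} → V_3 = 4.442+0.3741j
Node n4: branches {C1, R5, R10, R13, V1} → V_4 = -0.4896+0.4370j
Node n5: branches {R4, R9, R10, V1} → V_5 = 11.11+0.4370j
Node n6: branches {R1, L1, R4, C2, R7, R9} → V_6 = 7.648+0.5159j
Source currents: i(V1)=-3.558+0.03150j

5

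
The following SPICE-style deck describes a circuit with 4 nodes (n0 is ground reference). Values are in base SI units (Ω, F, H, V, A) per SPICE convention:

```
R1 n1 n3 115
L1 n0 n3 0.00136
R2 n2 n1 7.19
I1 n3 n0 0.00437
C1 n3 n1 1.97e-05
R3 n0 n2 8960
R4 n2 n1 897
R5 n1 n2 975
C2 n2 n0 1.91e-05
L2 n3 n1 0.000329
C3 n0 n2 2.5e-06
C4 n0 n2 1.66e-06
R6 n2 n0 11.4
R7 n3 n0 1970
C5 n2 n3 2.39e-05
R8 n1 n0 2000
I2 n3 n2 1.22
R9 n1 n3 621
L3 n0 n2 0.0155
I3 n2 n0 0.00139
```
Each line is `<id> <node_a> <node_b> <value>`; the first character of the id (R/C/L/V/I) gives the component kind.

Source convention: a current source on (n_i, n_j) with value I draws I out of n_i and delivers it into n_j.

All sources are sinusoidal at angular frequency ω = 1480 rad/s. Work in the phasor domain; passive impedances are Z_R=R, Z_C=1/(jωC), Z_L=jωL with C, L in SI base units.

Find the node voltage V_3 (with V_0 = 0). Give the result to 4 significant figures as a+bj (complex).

-0.2683-0.9134j V

Element admittances at ω=1480 rad/s:
  Y(R1) = 0.008696+0.000j S between n1,n3
  Y(L1) = 0.000-0.4968j S between n0,n3
  Y(R2) = 0.1391+0.000j S between n2,n1
  I1: injects 0.00437 A into n0 (from n3)
  Y(C1) = 0.000+0.02916j S between n3,n1
  Y(R3) = 0.0001116+0.000j S between n0,n2
  Y(R4) = 0.001115+0.000j S between n2,n1
  Y(R5) = 0.001026+0.000j S between n1,n2
  Y(C2) = 0.000+0.02827j S between n2,n0
  Y(L2) = 0.000-2.054j S between n3,n1
  Y(C3) = 0.000+0.003700j S between n0,n2
  Y(C4) = 0.000+0.002457j S between n0,n2
  Y(R6) = 0.08772+0.000j S between n2,n0
  Y(R7) = 0.0005076+0.000j S between n3,n0
  Y(C5) = 0.000+0.03537j S between n2,n3
  Y(R8) = 0.0005000+0.000j S between n1,n0
  I2: injects 1.22 A into n2 (from n3)
  Y(R9) = 0.001610+0.000j S between n1,n3
  Y(L3) = 0.000-0.04359j S between n0,n2
  I3: injects 0.00139 A into n0 (from n2)
Assemble and solve the 3×3 MNA system:
  V(n1)=-0.2364-0.5340j  V(n2)=5.205-0.9661j  V(n3)=-0.2683-0.9134j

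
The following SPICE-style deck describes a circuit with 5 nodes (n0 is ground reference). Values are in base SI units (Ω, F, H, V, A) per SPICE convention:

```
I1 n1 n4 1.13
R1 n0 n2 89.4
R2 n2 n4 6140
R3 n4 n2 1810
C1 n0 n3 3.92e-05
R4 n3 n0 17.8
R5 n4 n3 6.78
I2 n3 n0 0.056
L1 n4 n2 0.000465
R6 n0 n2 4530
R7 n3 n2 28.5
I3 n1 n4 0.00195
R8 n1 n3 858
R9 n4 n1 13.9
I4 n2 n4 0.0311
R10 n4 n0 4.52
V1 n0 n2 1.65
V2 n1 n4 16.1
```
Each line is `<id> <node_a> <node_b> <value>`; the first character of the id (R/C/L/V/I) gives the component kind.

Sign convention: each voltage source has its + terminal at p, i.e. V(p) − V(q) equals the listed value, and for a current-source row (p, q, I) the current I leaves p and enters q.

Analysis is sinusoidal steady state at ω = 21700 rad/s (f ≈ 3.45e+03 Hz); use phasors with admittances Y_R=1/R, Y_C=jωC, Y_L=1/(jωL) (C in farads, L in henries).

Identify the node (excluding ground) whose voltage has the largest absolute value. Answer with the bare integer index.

1

Apply KCL at each of the 4 non-ground nodes and solve the resulting linear system.
Node n1: branches {I1, I3, R8, R9, V2} → V_1 = 16.02+0.4754j
Node n2: branches {R1, R2, R3, L1, R6, R7, I4, V1} → V_2 = -1.650+0.000j
Node n3: branches {C1, R4, R5, I2, R7, R8} → V_3 = 0.04412+0.1381j
Node n4: branches {I1, R2, R3, R5, L1, I3, R9, I4, R10, V2} → V_4 = -0.07933+0.4754j
Source currents: i(V1)=-0.09540+0.1505j, i(V2)=-2.309-0.0003931j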